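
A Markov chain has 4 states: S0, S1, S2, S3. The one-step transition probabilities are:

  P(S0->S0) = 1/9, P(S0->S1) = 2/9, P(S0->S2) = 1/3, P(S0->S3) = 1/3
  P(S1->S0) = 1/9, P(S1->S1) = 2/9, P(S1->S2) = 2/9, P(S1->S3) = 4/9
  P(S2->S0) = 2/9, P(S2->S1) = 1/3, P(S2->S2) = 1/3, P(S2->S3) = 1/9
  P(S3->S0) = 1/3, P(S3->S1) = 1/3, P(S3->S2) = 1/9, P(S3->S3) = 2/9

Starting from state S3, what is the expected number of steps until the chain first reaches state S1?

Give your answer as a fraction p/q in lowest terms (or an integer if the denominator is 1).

Let h_i = expected steps to first reach S1 from state i.
Boundary: h_S1 = 0.
First-step equations for the other states:
  h_S0 = 1 + 1/9*h_S0 + 2/9*h_S1 + 1/3*h_S2 + 1/3*h_S3
  h_S2 = 1 + 2/9*h_S0 + 1/3*h_S1 + 1/3*h_S2 + 1/9*h_S3
  h_S3 = 1 + 1/3*h_S0 + 1/3*h_S1 + 1/9*h_S2 + 2/9*h_S3

Substituting h_S1 = 0 and rearranging gives the linear system (I - Q) h = 1:
  [8/9, -1/3, -1/3] . (h_S0, h_S2, h_S3) = 1
  [-2/9, 2/3, -1/9] . (h_S0, h_S2, h_S3) = 1
  [-1/3, -1/9, 7/9] . (h_S0, h_S2, h_S3) = 1

Solving yields:
  h_S0 = 774/217
  h_S2 = 702/217
  h_S3 = 711/217

Starting state is S3, so the expected hitting time is h_S3 = 711/217.

Answer: 711/217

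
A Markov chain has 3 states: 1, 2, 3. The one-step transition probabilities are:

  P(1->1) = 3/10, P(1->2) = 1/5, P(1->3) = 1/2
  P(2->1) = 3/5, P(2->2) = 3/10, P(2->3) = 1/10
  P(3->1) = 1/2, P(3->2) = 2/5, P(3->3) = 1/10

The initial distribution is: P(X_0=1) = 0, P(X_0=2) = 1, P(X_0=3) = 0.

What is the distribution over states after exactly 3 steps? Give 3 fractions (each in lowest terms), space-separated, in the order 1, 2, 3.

Answer: 443/1000 293/1000 33/125

Derivation:
Propagating the distribution step by step (d_{t+1} = d_t * P):
d_0 = (1=0, 2=1, 3=0)
  d_1[1] = 0*3/10 + 1*3/5 + 0*1/2 = 3/5
  d_1[2] = 0*1/5 + 1*3/10 + 0*2/5 = 3/10
  d_1[3] = 0*1/2 + 1*1/10 + 0*1/10 = 1/10
d_1 = (1=3/5, 2=3/10, 3=1/10)
  d_2[1] = 3/5*3/10 + 3/10*3/5 + 1/10*1/2 = 41/100
  d_2[2] = 3/5*1/5 + 3/10*3/10 + 1/10*2/5 = 1/4
  d_2[3] = 3/5*1/2 + 3/10*1/10 + 1/10*1/10 = 17/50
d_2 = (1=41/100, 2=1/4, 3=17/50)
  d_3[1] = 41/100*3/10 + 1/4*3/5 + 17/50*1/2 = 443/1000
  d_3[2] = 41/100*1/5 + 1/4*3/10 + 17/50*2/5 = 293/1000
  d_3[3] = 41/100*1/2 + 1/4*1/10 + 17/50*1/10 = 33/125
d_3 = (1=443/1000, 2=293/1000, 3=33/125)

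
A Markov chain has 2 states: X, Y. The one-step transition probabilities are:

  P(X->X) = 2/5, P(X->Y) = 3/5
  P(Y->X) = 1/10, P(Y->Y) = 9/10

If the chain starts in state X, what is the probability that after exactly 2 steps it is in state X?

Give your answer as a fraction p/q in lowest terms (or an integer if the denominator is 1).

Answer: 11/50

Derivation:
Computing P^2 by repeated multiplication:
P^1 =
  X: [2/5, 3/5]
  Y: [1/10, 9/10]
P^2 =
  X: [11/50, 39/50]
  Y: [13/100, 87/100]

(P^2)[X -> X] = 11/50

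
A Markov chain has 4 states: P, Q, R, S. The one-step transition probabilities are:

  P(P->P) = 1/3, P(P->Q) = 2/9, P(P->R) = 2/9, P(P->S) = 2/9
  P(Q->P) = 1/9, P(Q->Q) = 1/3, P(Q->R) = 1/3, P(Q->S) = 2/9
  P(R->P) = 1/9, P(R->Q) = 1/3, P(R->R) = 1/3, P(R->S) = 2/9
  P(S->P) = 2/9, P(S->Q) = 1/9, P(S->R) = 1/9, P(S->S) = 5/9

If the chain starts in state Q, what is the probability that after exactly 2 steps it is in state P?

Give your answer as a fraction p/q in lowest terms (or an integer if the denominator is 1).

Computing P^2 by repeated multiplication:
P^1 =
  P: [1/3, 2/9, 2/9, 2/9]
  Q: [1/9, 1/3, 1/3, 2/9]
  R: [1/9, 1/3, 1/3, 2/9]
  S: [2/9, 1/9, 1/9, 5/9]
P^2 =
  P: [17/81, 20/81, 20/81, 8/27]
  Q: [13/81, 22/81, 22/81, 8/27]
  R: [13/81, 22/81, 22/81, 8/27]
  S: [2/9, 5/27, 5/27, 11/27]

(P^2)[Q -> P] = 13/81

Answer: 13/81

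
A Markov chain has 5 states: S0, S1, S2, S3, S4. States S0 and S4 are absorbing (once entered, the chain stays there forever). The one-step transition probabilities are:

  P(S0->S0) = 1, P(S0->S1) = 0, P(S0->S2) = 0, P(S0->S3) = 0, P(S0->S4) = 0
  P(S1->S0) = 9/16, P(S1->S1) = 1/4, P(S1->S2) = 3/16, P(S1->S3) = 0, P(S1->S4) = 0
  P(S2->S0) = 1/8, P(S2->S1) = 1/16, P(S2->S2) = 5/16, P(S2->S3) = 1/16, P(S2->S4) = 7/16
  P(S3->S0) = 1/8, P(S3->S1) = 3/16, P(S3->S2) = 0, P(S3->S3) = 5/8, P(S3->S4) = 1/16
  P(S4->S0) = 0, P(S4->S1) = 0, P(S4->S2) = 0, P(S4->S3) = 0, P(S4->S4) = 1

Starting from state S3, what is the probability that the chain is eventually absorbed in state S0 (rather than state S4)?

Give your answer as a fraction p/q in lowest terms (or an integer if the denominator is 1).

Answer: 191/255

Derivation:
Let a_i = P(absorbed in S0 | start in state i).
Boundary conditions: a_S0 = 1, a_S4 = 0.
For each transient state i, a_i = sum_j P(i->j) * a_j:
  a_S1 = 9/16*a_S0 + 1/4*a_S1 + 3/16*a_S2 + 0*a_S3 + 0*a_S4
  a_S2 = 1/8*a_S0 + 1/16*a_S1 + 5/16*a_S2 + 1/16*a_S3 + 7/16*a_S4
  a_S3 = 1/8*a_S0 + 3/16*a_S1 + 0*a_S2 + 5/8*a_S3 + 1/16*a_S4

Substituting a_S0 = 1 and a_S4 = 0, rearrange to (I - Q) a = r where r[i] = P(i -> S0):
  [3/4, -3/16, 0] . (a_S1, a_S2, a_S3) = 9/16
  [-1/16, 11/16, -1/16] . (a_S1, a_S2, a_S3) = 1/8
  [-3/16, 0, 3/8] . (a_S1, a_S2, a_S3) = 1/8

Solving yields:
  a_S1 = 212/255
  a_S2 = 83/255
  a_S3 = 191/255

Starting state is S3, so the absorption probability is a_S3 = 191/255.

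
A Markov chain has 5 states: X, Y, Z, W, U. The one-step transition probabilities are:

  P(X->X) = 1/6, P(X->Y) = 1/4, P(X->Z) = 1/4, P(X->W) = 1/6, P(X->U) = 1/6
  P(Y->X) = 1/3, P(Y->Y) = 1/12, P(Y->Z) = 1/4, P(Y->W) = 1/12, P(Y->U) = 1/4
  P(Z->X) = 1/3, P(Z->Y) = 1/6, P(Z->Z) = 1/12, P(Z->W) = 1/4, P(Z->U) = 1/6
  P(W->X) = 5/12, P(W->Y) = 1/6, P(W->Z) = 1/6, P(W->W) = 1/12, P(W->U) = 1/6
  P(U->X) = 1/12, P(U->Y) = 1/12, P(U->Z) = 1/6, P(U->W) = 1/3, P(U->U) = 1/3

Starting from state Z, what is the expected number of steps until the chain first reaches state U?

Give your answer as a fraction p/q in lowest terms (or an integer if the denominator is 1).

Let h_i = expected steps to first reach U from state i.
Boundary: h_U = 0.
First-step equations for the other states:
  h_X = 1 + 1/6*h_X + 1/4*h_Y + 1/4*h_Z + 1/6*h_W + 1/6*h_U
  h_Y = 1 + 1/3*h_X + 1/12*h_Y + 1/4*h_Z + 1/12*h_W + 1/4*h_U
  h_Z = 1 + 1/3*h_X + 1/6*h_Y + 1/12*h_Z + 1/4*h_W + 1/6*h_U
  h_W = 1 + 5/12*h_X + 1/6*h_Y + 1/6*h_Z + 1/12*h_W + 1/6*h_U

Substituting h_U = 0 and rearranging gives the linear system (I - Q) h = 1:
  [5/6, -1/4, -1/4, -1/6] . (h_X, h_Y, h_Z, h_W) = 1
  [-1/3, 11/12, -1/4, -1/12] . (h_X, h_Y, h_Z, h_W) = 1
  [-1/3, -1/6, 11/12, -1/4] . (h_X, h_Y, h_Z, h_W) = 1
  [-5/12, -1/6, -1/6, 11/12] . (h_X, h_Y, h_Z, h_W) = 1

Solving yields:
  h_X = 30588/5579
  h_Y = 4056/797
  h_Z = 30756/5579
  h_W = 4392/797

Starting state is Z, so the expected hitting time is h_Z = 30756/5579.

Answer: 30756/5579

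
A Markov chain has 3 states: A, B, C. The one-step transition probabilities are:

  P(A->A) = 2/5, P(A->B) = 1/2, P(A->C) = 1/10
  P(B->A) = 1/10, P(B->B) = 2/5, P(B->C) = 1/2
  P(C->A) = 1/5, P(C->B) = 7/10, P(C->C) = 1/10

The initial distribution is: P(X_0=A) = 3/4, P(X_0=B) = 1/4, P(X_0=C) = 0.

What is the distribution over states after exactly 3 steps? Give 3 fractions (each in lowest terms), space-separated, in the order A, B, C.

Propagating the distribution step by step (d_{t+1} = d_t * P):
d_0 = (A=3/4, B=1/4, C=0)
  d_1[A] = 3/4*2/5 + 1/4*1/10 + 0*1/5 = 13/40
  d_1[B] = 3/4*1/2 + 1/4*2/5 + 0*7/10 = 19/40
  d_1[C] = 3/4*1/10 + 1/4*1/2 + 0*1/10 = 1/5
d_1 = (A=13/40, B=19/40, C=1/5)
  d_2[A] = 13/40*2/5 + 19/40*1/10 + 1/5*1/5 = 87/400
  d_2[B] = 13/40*1/2 + 19/40*2/5 + 1/5*7/10 = 197/400
  d_2[C] = 13/40*1/10 + 19/40*1/2 + 1/5*1/10 = 29/100
d_2 = (A=87/400, B=197/400, C=29/100)
  d_3[A] = 87/400*2/5 + 197/400*1/10 + 29/100*1/5 = 777/4000
  d_3[B] = 87/400*1/2 + 197/400*2/5 + 29/100*7/10 = 407/800
  d_3[C] = 87/400*1/10 + 197/400*1/2 + 29/100*1/10 = 297/1000
d_3 = (A=777/4000, B=407/800, C=297/1000)

Answer: 777/4000 407/800 297/1000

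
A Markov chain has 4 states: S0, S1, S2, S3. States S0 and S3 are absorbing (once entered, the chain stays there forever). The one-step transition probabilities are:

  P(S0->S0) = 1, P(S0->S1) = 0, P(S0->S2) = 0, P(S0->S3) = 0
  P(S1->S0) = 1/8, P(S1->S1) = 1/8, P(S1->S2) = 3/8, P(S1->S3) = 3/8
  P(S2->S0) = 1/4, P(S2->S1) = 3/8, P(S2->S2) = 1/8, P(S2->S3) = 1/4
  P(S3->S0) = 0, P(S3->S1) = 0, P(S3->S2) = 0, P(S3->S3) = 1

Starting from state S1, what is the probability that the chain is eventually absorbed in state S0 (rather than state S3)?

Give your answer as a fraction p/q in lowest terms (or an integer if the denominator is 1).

Let a_i = P(absorbed in S0 | start in state i).
Boundary conditions: a_S0 = 1, a_S3 = 0.
For each transient state i, a_i = sum_j P(i->j) * a_j:
  a_S1 = 1/8*a_S0 + 1/8*a_S1 + 3/8*a_S2 + 3/8*a_S3
  a_S2 = 1/4*a_S0 + 3/8*a_S1 + 1/8*a_S2 + 1/4*a_S3

Substituting a_S0 = 1 and a_S3 = 0, rearrange to (I - Q) a = r where r[i] = P(i -> S0):
  [7/8, -3/8] . (a_S1, a_S2) = 1/8
  [-3/8, 7/8] . (a_S1, a_S2) = 1/4

Solving yields:
  a_S1 = 13/40
  a_S2 = 17/40

Starting state is S1, so the absorption probability is a_S1 = 13/40.

Answer: 13/40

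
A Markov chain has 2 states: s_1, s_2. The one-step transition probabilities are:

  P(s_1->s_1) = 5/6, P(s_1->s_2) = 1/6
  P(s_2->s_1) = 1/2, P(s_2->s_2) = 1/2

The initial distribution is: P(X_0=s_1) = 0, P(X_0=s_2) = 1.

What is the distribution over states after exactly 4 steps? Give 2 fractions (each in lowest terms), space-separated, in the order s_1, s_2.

Answer: 20/27 7/27

Derivation:
Propagating the distribution step by step (d_{t+1} = d_t * P):
d_0 = (s_1=0, s_2=1)
  d_1[s_1] = 0*5/6 + 1*1/2 = 1/2
  d_1[s_2] = 0*1/6 + 1*1/2 = 1/2
d_1 = (s_1=1/2, s_2=1/2)
  d_2[s_1] = 1/2*5/6 + 1/2*1/2 = 2/3
  d_2[s_2] = 1/2*1/6 + 1/2*1/2 = 1/3
d_2 = (s_1=2/3, s_2=1/3)
  d_3[s_1] = 2/3*5/6 + 1/3*1/2 = 13/18
  d_3[s_2] = 2/3*1/6 + 1/3*1/2 = 5/18
d_3 = (s_1=13/18, s_2=5/18)
  d_4[s_1] = 13/18*5/6 + 5/18*1/2 = 20/27
  d_4[s_2] = 13/18*1/6 + 5/18*1/2 = 7/27
d_4 = (s_1=20/27, s_2=7/27)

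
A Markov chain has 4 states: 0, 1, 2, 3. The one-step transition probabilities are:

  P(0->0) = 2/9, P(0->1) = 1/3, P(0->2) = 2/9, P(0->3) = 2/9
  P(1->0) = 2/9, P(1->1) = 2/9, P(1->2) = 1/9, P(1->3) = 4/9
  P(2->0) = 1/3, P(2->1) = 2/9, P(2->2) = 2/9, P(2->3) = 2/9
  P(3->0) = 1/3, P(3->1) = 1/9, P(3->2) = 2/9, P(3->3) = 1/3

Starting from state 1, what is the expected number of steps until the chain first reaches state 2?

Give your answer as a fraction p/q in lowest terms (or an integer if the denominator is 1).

Let h_i = expected steps to first reach 2 from state i.
Boundary: h_2 = 0.
First-step equations for the other states:
  h_0 = 1 + 2/9*h_0 + 1/3*h_1 + 2/9*h_2 + 2/9*h_3
  h_1 = 1 + 2/9*h_0 + 2/9*h_1 + 1/9*h_2 + 4/9*h_3
  h_3 = 1 + 1/3*h_0 + 1/9*h_1 + 2/9*h_2 + 1/3*h_3

Substituting h_2 = 0 and rearranging gives the linear system (I - Q) h = 1:
  [7/9, -1/3, -2/9] . (h_0, h_1, h_3) = 1
  [-2/9, 7/9, -4/9] . (h_0, h_1, h_3) = 1
  [-1/3, -1/9, 2/3] . (h_0, h_1, h_3) = 1

Solving yields:
  h_0 = 189/37
  h_1 = 207/37
  h_3 = 369/74

Starting state is 1, so the expected hitting time is h_1 = 207/37.

Answer: 207/37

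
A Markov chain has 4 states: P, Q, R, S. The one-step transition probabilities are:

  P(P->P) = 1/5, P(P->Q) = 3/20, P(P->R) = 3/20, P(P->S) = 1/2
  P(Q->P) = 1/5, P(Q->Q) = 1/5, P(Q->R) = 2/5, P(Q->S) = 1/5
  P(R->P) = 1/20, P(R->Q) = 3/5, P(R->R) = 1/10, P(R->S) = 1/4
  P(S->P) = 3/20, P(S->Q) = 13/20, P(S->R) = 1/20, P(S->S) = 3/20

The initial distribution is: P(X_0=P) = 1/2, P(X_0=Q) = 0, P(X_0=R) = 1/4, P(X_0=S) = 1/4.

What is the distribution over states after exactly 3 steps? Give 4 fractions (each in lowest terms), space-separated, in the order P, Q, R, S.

Answer: 5037/32000 3033/8000 1721/8000 7947/32000

Derivation:
Propagating the distribution step by step (d_{t+1} = d_t * P):
d_0 = (P=1/2, Q=0, R=1/4, S=1/4)
  d_1[P] = 1/2*1/5 + 0*1/5 + 1/4*1/20 + 1/4*3/20 = 3/20
  d_1[Q] = 1/2*3/20 + 0*1/5 + 1/4*3/5 + 1/4*13/20 = 31/80
  d_1[R] = 1/2*3/20 + 0*2/5 + 1/4*1/10 + 1/4*1/20 = 9/80
  d_1[S] = 1/2*1/2 + 0*1/5 + 1/4*1/4 + 1/4*3/20 = 7/20
d_1 = (P=3/20, Q=31/80, R=9/80, S=7/20)
  d_2[P] = 3/20*1/5 + 31/80*1/5 + 9/80*1/20 + 7/20*3/20 = 53/320
  d_2[Q] = 3/20*3/20 + 31/80*1/5 + 9/80*3/5 + 7/20*13/20 = 79/200
  d_2[R] = 3/20*3/20 + 31/80*2/5 + 9/80*1/10 + 7/20*1/20 = 33/160
  d_2[S] = 3/20*1/2 + 31/80*1/5 + 9/80*1/4 + 7/20*3/20 = 373/1600
d_2 = (P=53/320, Q=79/200, R=33/160, S=373/1600)
  d_3[P] = 53/320*1/5 + 79/200*1/5 + 33/160*1/20 + 373/1600*3/20 = 5037/32000
  d_3[Q] = 53/320*3/20 + 79/200*1/5 + 33/160*3/5 + 373/1600*13/20 = 3033/8000
  d_3[R] = 53/320*3/20 + 79/200*2/5 + 33/160*1/10 + 373/1600*1/20 = 1721/8000
  d_3[S] = 53/320*1/2 + 79/200*1/5 + 33/160*1/4 + 373/1600*3/20 = 7947/32000
d_3 = (P=5037/32000, Q=3033/8000, R=1721/8000, S=7947/32000)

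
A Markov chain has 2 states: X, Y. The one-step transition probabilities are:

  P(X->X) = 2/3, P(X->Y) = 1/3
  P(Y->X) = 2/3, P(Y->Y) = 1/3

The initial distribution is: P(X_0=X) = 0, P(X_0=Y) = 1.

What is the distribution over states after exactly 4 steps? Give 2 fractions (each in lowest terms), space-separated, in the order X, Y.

Propagating the distribution step by step (d_{t+1} = d_t * P):
d_0 = (X=0, Y=1)
  d_1[X] = 0*2/3 + 1*2/3 = 2/3
  d_1[Y] = 0*1/3 + 1*1/3 = 1/3
d_1 = (X=2/3, Y=1/3)
  d_2[X] = 2/3*2/3 + 1/3*2/3 = 2/3
  d_2[Y] = 2/3*1/3 + 1/3*1/3 = 1/3
d_2 = (X=2/3, Y=1/3)
  d_3[X] = 2/3*2/3 + 1/3*2/3 = 2/3
  d_3[Y] = 2/3*1/3 + 1/3*1/3 = 1/3
d_3 = (X=2/3, Y=1/3)
  d_4[X] = 2/3*2/3 + 1/3*2/3 = 2/3
  d_4[Y] = 2/3*1/3 + 1/3*1/3 = 1/3
d_4 = (X=2/3, Y=1/3)

Answer: 2/3 1/3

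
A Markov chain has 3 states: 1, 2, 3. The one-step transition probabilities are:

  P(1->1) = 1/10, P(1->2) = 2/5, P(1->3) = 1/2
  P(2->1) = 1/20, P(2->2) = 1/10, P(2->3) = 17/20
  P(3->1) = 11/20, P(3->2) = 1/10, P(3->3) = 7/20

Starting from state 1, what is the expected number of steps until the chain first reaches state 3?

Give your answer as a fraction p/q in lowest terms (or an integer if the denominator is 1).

Answer: 130/79

Derivation:
Let h_i = expected steps to first reach 3 from state i.
Boundary: h_3 = 0.
First-step equations for the other states:
  h_1 = 1 + 1/10*h_1 + 2/5*h_2 + 1/2*h_3
  h_2 = 1 + 1/20*h_1 + 1/10*h_2 + 17/20*h_3

Substituting h_3 = 0 and rearranging gives the linear system (I - Q) h = 1:
  [9/10, -2/5] . (h_1, h_2) = 1
  [-1/20, 9/10] . (h_1, h_2) = 1

Solving yields:
  h_1 = 130/79
  h_2 = 95/79

Starting state is 1, so the expected hitting time is h_1 = 130/79.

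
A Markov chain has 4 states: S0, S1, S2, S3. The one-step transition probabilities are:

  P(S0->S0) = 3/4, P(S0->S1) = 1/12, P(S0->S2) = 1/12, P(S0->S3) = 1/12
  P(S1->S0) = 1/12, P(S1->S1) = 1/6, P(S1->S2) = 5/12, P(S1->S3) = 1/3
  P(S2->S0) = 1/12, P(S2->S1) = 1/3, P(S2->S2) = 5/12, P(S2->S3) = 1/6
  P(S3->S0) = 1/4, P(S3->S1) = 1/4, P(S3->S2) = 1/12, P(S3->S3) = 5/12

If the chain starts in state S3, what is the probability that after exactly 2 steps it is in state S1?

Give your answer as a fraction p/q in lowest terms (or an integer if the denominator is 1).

Answer: 7/36

Derivation:
Computing P^2 by repeated multiplication:
P^1 =
  S0: [3/4, 1/12, 1/12, 1/12]
  S1: [1/12, 1/6, 5/12, 1/3]
  S2: [1/12, 1/3, 5/12, 1/6]
  S3: [1/4, 1/4, 1/12, 5/12]
P^2 =
  S0: [43/72, 1/8, 5/36, 5/36]
  S1: [7/36, 37/144, 5/18, 13/48]
  S2: [1/6, 35/144, 1/3, 37/144]
  S3: [23/72, 7/36, 7/36, 7/24]

(P^2)[S3 -> S1] = 7/36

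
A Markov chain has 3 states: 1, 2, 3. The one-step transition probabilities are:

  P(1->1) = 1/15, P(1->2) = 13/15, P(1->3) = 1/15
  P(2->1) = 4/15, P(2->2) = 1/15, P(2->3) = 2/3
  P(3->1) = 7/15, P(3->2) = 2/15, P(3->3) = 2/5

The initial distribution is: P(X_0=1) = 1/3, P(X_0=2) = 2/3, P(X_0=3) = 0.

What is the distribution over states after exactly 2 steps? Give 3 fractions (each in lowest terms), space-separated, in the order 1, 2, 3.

Propagating the distribution step by step (d_{t+1} = d_t * P):
d_0 = (1=1/3, 2=2/3, 3=0)
  d_1[1] = 1/3*1/15 + 2/3*4/15 + 0*7/15 = 1/5
  d_1[2] = 1/3*13/15 + 2/3*1/15 + 0*2/15 = 1/3
  d_1[3] = 1/3*1/15 + 2/3*2/3 + 0*2/5 = 7/15
d_1 = (1=1/5, 2=1/3, 3=7/15)
  d_2[1] = 1/5*1/15 + 1/3*4/15 + 7/15*7/15 = 8/25
  d_2[2] = 1/5*13/15 + 1/3*1/15 + 7/15*2/15 = 58/225
  d_2[3] = 1/5*1/15 + 1/3*2/3 + 7/15*2/5 = 19/45
d_2 = (1=8/25, 2=58/225, 3=19/45)

Answer: 8/25 58/225 19/45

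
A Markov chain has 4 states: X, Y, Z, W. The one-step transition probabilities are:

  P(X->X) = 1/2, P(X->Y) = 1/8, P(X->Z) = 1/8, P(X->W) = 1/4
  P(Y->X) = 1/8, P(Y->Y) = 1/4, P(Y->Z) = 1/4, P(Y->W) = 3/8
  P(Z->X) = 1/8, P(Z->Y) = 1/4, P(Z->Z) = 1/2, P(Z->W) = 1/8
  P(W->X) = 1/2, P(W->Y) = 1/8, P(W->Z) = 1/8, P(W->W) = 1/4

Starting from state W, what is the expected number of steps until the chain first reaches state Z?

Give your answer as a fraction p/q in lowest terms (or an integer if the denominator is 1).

Let h_i = expected steps to first reach Z from state i.
Boundary: h_Z = 0.
First-step equations for the other states:
  h_X = 1 + 1/2*h_X + 1/8*h_Y + 1/8*h_Z + 1/4*h_W
  h_Y = 1 + 1/8*h_X + 1/4*h_Y + 1/4*h_Z + 3/8*h_W
  h_W = 1 + 1/2*h_X + 1/8*h_Y + 1/8*h_Z + 1/4*h_W

Substituting h_Z = 0 and rearranging gives the linear system (I - Q) h = 1:
  [1/2, -1/8, -1/4] . (h_X, h_Y, h_W) = 1
  [-1/8, 3/4, -3/8] . (h_X, h_Y, h_W) = 1
  [-1/2, -1/8, 3/4] . (h_X, h_Y, h_W) = 1

Solving yields:
  h_X = 7
  h_Y = 6
  h_W = 7

Starting state is W, so the expected hitting time is h_W = 7.

Answer: 7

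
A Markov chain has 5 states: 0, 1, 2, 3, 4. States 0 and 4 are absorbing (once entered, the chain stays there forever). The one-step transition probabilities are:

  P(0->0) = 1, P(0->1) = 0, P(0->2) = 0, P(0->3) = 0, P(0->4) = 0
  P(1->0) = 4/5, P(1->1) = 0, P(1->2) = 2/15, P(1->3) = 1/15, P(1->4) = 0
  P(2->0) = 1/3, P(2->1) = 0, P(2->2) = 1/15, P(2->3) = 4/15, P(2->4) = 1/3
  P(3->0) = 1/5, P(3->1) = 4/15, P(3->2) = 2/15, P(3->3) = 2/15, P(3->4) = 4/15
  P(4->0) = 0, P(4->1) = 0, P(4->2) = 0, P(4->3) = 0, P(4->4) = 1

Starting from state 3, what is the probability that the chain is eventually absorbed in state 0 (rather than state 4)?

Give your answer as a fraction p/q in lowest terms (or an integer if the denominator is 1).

Let a_i = P(absorbed in 0 | start in state i).
Boundary conditions: a_0 = 1, a_4 = 0.
For each transient state i, a_i = sum_j P(i->j) * a_j:
  a_1 = 4/5*a_0 + 0*a_1 + 2/15*a_2 + 1/15*a_3 + 0*a_4
  a_2 = 1/3*a_0 + 0*a_1 + 1/15*a_2 + 4/15*a_3 + 1/3*a_4
  a_3 = 1/5*a_0 + 4/15*a_1 + 2/15*a_2 + 2/15*a_3 + 4/15*a_4

Substituting a_0 = 1 and a_4 = 0, rearrange to (I - Q) a = r where r[i] = P(i -> 0):
  [1, -2/15, -1/15] . (a_1, a_2, a_3) = 4/5
  [0, 14/15, -4/15] . (a_1, a_2, a_3) = 1/3
  [-4/15, -2/15, 13/15] . (a_1, a_2, a_3) = 1/5

Solving yields:
  a_1 = 1147/1261
  a_2 = 1327/2522
  a_3 = 746/1261

Starting state is 3, so the absorption probability is a_3 = 746/1261.

Answer: 746/1261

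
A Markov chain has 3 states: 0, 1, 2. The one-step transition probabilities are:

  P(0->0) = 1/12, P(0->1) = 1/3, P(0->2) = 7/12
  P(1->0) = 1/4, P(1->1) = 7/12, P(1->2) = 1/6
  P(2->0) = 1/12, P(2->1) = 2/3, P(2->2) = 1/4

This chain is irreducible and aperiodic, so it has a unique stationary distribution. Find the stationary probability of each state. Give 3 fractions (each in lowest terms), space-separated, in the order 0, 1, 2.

The stationary distribution satisfies pi = pi * P, i.e.:
  pi_0 = 1/12*pi_0 + 1/4*pi_1 + 1/12*pi_2
  pi_1 = 1/3*pi_0 + 7/12*pi_1 + 2/3*pi_2
  pi_2 = 7/12*pi_0 + 1/6*pi_1 + 1/4*pi_2
with normalization: pi_0 + pi_1 + pi_2 = 1.

Using the first 2 balance equations plus normalization, the linear system A*pi = b is:
  [-11/12, 1/4, 1/12] . pi = 0
  [1/3, -5/12, 2/3] . pi = 0
  [1, 1, 1] . pi = 1

Solving yields:
  pi_0 = 29/164
  pi_1 = 23/41
  pi_2 = 43/164

Verification (pi * P):
  29/164*1/12 + 23/41*1/4 + 43/164*1/12 = 29/164 = pi_0  (ok)
  29/164*1/3 + 23/41*7/12 + 43/164*2/3 = 23/41 = pi_1  (ok)
  29/164*7/12 + 23/41*1/6 + 43/164*1/4 = 43/164 = pi_2  (ok)

Answer: 29/164 23/41 43/164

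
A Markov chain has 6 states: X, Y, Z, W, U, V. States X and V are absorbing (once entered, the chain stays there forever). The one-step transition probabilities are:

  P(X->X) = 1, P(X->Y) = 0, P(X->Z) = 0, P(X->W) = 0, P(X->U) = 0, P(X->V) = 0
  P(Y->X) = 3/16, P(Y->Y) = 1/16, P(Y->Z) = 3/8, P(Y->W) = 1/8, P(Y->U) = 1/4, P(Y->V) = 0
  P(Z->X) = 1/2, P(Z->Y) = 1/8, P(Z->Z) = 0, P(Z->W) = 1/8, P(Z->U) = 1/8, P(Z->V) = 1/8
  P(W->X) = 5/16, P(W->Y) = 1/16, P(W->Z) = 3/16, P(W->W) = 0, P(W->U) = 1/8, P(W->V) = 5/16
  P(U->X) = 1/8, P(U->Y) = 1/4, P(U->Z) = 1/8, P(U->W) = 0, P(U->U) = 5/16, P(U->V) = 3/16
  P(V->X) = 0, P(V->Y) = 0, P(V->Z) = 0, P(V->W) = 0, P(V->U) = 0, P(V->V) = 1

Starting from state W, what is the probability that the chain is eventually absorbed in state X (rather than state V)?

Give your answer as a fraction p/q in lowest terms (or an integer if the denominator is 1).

Answer: 9079/15997

Derivation:
Let a_i = P(absorbed in X | start in state i).
Boundary conditions: a_X = 1, a_V = 0.
For each transient state i, a_i = sum_j P(i->j) * a_j:
  a_Y = 3/16*a_X + 1/16*a_Y + 3/8*a_Z + 1/8*a_W + 1/4*a_U + 0*a_V
  a_Z = 1/2*a_X + 1/8*a_Y + 0*a_Z + 1/8*a_W + 1/8*a_U + 1/8*a_V
  a_W = 5/16*a_X + 1/16*a_Y + 3/16*a_Z + 0*a_W + 1/8*a_U + 5/16*a_V
  a_U = 1/8*a_X + 1/4*a_Y + 1/8*a_Z + 0*a_W + 5/16*a_U + 3/16*a_V

Substituting a_X = 1 and a_V = 0, rearrange to (I - Q) a = r where r[i] = P(i -> X):
  [15/16, -3/8, -1/8, -1/4] . (a_Y, a_Z, a_W, a_U) = 3/16
  [-1/8, 1, -1/8, -1/8] . (a_Y, a_Z, a_W, a_U) = 1/2
  [-1/16, -3/16, 1, -1/8] . (a_Y, a_Z, a_W, a_U) = 5/16
  [-1/4, -1/8, 0, 11/16] . (a_Y, a_Z, a_W, a_U) = 1/8

Solving yields:
  a_Y = 11571/15997
  a_Z = 11736/15997
  a_W = 9079/15997
  a_U = 9250/15997

Starting state is W, so the absorption probability is a_W = 9079/15997.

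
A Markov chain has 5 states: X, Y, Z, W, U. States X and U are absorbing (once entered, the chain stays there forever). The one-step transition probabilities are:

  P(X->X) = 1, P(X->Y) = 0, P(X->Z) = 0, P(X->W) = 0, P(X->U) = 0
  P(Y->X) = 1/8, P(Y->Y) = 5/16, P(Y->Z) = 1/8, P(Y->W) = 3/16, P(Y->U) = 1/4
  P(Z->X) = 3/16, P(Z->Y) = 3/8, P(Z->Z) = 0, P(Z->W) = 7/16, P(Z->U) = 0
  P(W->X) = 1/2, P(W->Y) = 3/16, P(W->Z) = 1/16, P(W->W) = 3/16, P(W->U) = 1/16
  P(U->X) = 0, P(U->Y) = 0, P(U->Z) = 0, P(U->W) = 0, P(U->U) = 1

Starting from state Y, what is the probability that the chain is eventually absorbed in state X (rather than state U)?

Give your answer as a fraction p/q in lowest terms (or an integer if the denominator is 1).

Answer: 985/1851

Derivation:
Let a_i = P(absorbed in X | start in state i).
Boundary conditions: a_X = 1, a_U = 0.
For each transient state i, a_i = sum_j P(i->j) * a_j:
  a_Y = 1/8*a_X + 5/16*a_Y + 1/8*a_Z + 3/16*a_W + 1/4*a_U
  a_Z = 3/16*a_X + 3/8*a_Y + 0*a_Z + 7/16*a_W + 0*a_U
  a_W = 1/2*a_X + 3/16*a_Y + 1/16*a_Z + 3/16*a_W + 1/16*a_U

Substituting a_X = 1 and a_U = 0, rearrange to (I - Q) a = r where r[i] = P(i -> X):
  [11/16, -1/8, -3/16] . (a_Y, a_Z, a_W) = 1/8
  [-3/8, 1, -7/16] . (a_Y, a_Z, a_W) = 3/16
  [-3/16, -1/16, 13/16] . (a_Y, a_Z, a_W) = 1/2

Solving yields:
  a_Y = 985/1851
  a_Z = 1360/1851
  a_W = 1471/1851

Starting state is Y, so the absorption probability is a_Y = 985/1851.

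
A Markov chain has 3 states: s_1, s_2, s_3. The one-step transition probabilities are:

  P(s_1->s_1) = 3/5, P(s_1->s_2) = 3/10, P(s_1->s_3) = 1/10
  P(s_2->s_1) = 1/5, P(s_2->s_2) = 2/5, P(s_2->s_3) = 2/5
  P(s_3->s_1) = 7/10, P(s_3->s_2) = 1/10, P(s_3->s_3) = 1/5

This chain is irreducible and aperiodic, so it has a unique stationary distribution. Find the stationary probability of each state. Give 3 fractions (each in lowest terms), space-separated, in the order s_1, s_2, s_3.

Answer: 44/87 25/87 6/29

Derivation:
The stationary distribution satisfies pi = pi * P, i.e.:
  pi_s_1 = 3/5*pi_s_1 + 1/5*pi_s_2 + 7/10*pi_s_3
  pi_s_2 = 3/10*pi_s_1 + 2/5*pi_s_2 + 1/10*pi_s_3
  pi_s_3 = 1/10*pi_s_1 + 2/5*pi_s_2 + 1/5*pi_s_3
with normalization: pi_s_1 + pi_s_2 + pi_s_3 = 1.

Using the first 2 balance equations plus normalization, the linear system A*pi = b is:
  [-2/5, 1/5, 7/10] . pi = 0
  [3/10, -3/5, 1/10] . pi = 0
  [1, 1, 1] . pi = 1

Solving yields:
  pi_s_1 = 44/87
  pi_s_2 = 25/87
  pi_s_3 = 6/29

Verification (pi * P):
  44/87*3/5 + 25/87*1/5 + 6/29*7/10 = 44/87 = pi_s_1  (ok)
  44/87*3/10 + 25/87*2/5 + 6/29*1/10 = 25/87 = pi_s_2  (ok)
  44/87*1/10 + 25/87*2/5 + 6/29*1/5 = 6/29 = pi_s_3  (ok)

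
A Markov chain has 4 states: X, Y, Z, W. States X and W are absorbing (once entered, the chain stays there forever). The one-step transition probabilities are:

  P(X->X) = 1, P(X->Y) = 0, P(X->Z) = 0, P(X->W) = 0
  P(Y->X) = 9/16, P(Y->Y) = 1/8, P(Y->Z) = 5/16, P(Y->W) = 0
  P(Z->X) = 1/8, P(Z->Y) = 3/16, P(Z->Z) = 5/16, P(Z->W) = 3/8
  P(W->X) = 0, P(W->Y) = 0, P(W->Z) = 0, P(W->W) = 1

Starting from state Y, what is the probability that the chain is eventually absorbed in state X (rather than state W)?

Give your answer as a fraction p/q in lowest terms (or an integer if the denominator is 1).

Answer: 109/139

Derivation:
Let a_i = P(absorbed in X | start in state i).
Boundary conditions: a_X = 1, a_W = 0.
For each transient state i, a_i = sum_j P(i->j) * a_j:
  a_Y = 9/16*a_X + 1/8*a_Y + 5/16*a_Z + 0*a_W
  a_Z = 1/8*a_X + 3/16*a_Y + 5/16*a_Z + 3/8*a_W

Substituting a_X = 1 and a_W = 0, rearrange to (I - Q) a = r where r[i] = P(i -> X):
  [7/8, -5/16] . (a_Y, a_Z) = 9/16
  [-3/16, 11/16] . (a_Y, a_Z) = 1/8

Solving yields:
  a_Y = 109/139
  a_Z = 55/139

Starting state is Y, so the absorption probability is a_Y = 109/139.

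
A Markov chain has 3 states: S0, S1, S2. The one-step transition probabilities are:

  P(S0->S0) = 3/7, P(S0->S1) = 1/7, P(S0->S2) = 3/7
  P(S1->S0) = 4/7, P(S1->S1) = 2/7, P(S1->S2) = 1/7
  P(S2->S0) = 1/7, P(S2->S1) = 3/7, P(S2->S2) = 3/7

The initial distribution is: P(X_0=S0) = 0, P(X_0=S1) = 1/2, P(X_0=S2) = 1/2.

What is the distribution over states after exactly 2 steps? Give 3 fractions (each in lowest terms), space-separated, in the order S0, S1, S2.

Answer: 39/98 27/98 16/49

Derivation:
Propagating the distribution step by step (d_{t+1} = d_t * P):
d_0 = (S0=0, S1=1/2, S2=1/2)
  d_1[S0] = 0*3/7 + 1/2*4/7 + 1/2*1/7 = 5/14
  d_1[S1] = 0*1/7 + 1/2*2/7 + 1/2*3/7 = 5/14
  d_1[S2] = 0*3/7 + 1/2*1/7 + 1/2*3/7 = 2/7
d_1 = (S0=5/14, S1=5/14, S2=2/7)
  d_2[S0] = 5/14*3/7 + 5/14*4/7 + 2/7*1/7 = 39/98
  d_2[S1] = 5/14*1/7 + 5/14*2/7 + 2/7*3/7 = 27/98
  d_2[S2] = 5/14*3/7 + 5/14*1/7 + 2/7*3/7 = 16/49
d_2 = (S0=39/98, S1=27/98, S2=16/49)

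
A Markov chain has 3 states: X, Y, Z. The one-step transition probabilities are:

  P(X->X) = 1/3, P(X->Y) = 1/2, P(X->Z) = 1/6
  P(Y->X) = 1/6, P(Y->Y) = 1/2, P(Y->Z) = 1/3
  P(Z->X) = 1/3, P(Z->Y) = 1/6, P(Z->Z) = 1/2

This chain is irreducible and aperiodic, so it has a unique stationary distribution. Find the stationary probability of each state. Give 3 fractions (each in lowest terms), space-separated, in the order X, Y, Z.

Answer: 7/26 5/13 9/26

Derivation:
The stationary distribution satisfies pi = pi * P, i.e.:
  pi_X = 1/3*pi_X + 1/6*pi_Y + 1/3*pi_Z
  pi_Y = 1/2*pi_X + 1/2*pi_Y + 1/6*pi_Z
  pi_Z = 1/6*pi_X + 1/3*pi_Y + 1/2*pi_Z
with normalization: pi_X + pi_Y + pi_Z = 1.

Using the first 2 balance equations plus normalization, the linear system A*pi = b is:
  [-2/3, 1/6, 1/3] . pi = 0
  [1/2, -1/2, 1/6] . pi = 0
  [1, 1, 1] . pi = 1

Solving yields:
  pi_X = 7/26
  pi_Y = 5/13
  pi_Z = 9/26

Verification (pi * P):
  7/26*1/3 + 5/13*1/6 + 9/26*1/3 = 7/26 = pi_X  (ok)
  7/26*1/2 + 5/13*1/2 + 9/26*1/6 = 5/13 = pi_Y  (ok)
  7/26*1/6 + 5/13*1/3 + 9/26*1/2 = 9/26 = pi_Z  (ok)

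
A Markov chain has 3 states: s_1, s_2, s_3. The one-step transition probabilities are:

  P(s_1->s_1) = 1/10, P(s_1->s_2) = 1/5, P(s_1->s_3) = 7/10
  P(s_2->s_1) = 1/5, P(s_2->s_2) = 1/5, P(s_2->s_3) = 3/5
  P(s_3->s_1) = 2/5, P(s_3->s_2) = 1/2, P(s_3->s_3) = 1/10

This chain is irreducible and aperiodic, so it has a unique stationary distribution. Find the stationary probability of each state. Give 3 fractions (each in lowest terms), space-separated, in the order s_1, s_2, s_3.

The stationary distribution satisfies pi = pi * P, i.e.:
  pi_s_1 = 1/10*pi_s_1 + 1/5*pi_s_2 + 2/5*pi_s_3
  pi_s_2 = 1/5*pi_s_1 + 1/5*pi_s_2 + 1/2*pi_s_3
  pi_s_3 = 7/10*pi_s_1 + 3/5*pi_s_2 + 1/10*pi_s_3
with normalization: pi_s_1 + pi_s_2 + pi_s_3 = 1.

Using the first 2 balance equations plus normalization, the linear system A*pi = b is:
  [-9/10, 1/5, 2/5] . pi = 0
  [1/5, -4/5, 1/2] . pi = 0
  [1, 1, 1] . pi = 1

Solving yields:
  pi_s_1 = 42/163
  pi_s_2 = 53/163
  pi_s_3 = 68/163

Verification (pi * P):
  42/163*1/10 + 53/163*1/5 + 68/163*2/5 = 42/163 = pi_s_1  (ok)
  42/163*1/5 + 53/163*1/5 + 68/163*1/2 = 53/163 = pi_s_2  (ok)
  42/163*7/10 + 53/163*3/5 + 68/163*1/10 = 68/163 = pi_s_3  (ok)

Answer: 42/163 53/163 68/163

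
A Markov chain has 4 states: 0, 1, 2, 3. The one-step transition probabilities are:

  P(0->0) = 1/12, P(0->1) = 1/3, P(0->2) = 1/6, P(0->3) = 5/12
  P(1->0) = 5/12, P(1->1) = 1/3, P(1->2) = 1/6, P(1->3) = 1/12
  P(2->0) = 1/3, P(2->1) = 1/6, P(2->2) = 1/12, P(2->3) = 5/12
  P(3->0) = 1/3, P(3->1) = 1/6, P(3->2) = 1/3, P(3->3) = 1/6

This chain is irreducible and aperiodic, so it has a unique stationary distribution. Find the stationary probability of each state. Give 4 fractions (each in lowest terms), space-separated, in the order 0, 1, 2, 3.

The stationary distribution satisfies pi = pi * P, i.e.:
  pi_0 = 1/12*pi_0 + 5/12*pi_1 + 1/3*pi_2 + 1/3*pi_3
  pi_1 = 1/3*pi_0 + 1/3*pi_1 + 1/6*pi_2 + 1/6*pi_3
  pi_2 = 1/6*pi_0 + 1/6*pi_1 + 1/12*pi_2 + 1/3*pi_3
  pi_3 = 5/12*pi_0 + 1/12*pi_1 + 5/12*pi_2 + 1/6*pi_3
with normalization: pi_0 + pi_1 + pi_2 + pi_3 = 1.

Using the first 3 balance equations plus normalization, the linear system A*pi = b is:
  [-11/12, 5/12, 1/3, 1/3] . pi = 0
  [1/3, -2/3, 1/6, 1/6] . pi = 0
  [1/6, 1/6, -11/12, 1/3] . pi = 0
  [1, 1, 1, 1] . pi = 1

Solving yields:
  pi_0 = 21/74
  pi_1 = 19/74
  pi_2 = 36/185
  pi_3 = 49/185

Verification (pi * P):
  21/74*1/12 + 19/74*5/12 + 36/185*1/3 + 49/185*1/3 = 21/74 = pi_0  (ok)
  21/74*1/3 + 19/74*1/3 + 36/185*1/6 + 49/185*1/6 = 19/74 = pi_1  (ok)
  21/74*1/6 + 19/74*1/6 + 36/185*1/12 + 49/185*1/3 = 36/185 = pi_2  (ok)
  21/74*5/12 + 19/74*1/12 + 36/185*5/12 + 49/185*1/6 = 49/185 = pi_3  (ok)

Answer: 21/74 19/74 36/185 49/185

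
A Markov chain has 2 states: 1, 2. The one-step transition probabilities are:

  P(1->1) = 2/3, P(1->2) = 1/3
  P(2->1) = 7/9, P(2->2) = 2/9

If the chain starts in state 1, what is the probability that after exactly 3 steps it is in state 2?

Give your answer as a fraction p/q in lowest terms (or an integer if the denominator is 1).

Computing P^3 by repeated multiplication:
P^1 =
  1: [2/3, 1/3]
  2: [7/9, 2/9]
P^2 =
  1: [19/27, 8/27]
  2: [56/81, 25/81]
P^3 =
  1: [170/243, 73/243]
  2: [511/729, 218/729]

(P^3)[1 -> 2] = 73/243

Answer: 73/243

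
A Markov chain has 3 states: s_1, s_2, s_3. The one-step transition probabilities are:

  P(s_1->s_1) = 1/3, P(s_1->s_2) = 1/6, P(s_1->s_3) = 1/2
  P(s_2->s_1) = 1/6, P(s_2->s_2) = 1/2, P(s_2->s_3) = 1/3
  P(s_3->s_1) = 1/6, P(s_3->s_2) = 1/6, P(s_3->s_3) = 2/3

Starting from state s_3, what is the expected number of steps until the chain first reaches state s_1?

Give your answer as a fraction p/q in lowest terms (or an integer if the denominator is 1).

Answer: 6

Derivation:
Let h_i = expected steps to first reach s_1 from state i.
Boundary: h_s_1 = 0.
First-step equations for the other states:
  h_s_2 = 1 + 1/6*h_s_1 + 1/2*h_s_2 + 1/3*h_s_3
  h_s_3 = 1 + 1/6*h_s_1 + 1/6*h_s_2 + 2/3*h_s_3

Substituting h_s_1 = 0 and rearranging gives the linear system (I - Q) h = 1:
  [1/2, -1/3] . (h_s_2, h_s_3) = 1
  [-1/6, 1/3] . (h_s_2, h_s_3) = 1

Solving yields:
  h_s_2 = 6
  h_s_3 = 6

Starting state is s_3, so the expected hitting time is h_s_3 = 6.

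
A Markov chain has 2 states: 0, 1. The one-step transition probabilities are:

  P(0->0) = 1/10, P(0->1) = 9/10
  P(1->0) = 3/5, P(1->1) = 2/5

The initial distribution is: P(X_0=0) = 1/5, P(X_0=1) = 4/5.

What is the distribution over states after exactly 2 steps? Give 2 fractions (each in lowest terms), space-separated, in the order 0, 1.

Answer: 7/20 13/20

Derivation:
Propagating the distribution step by step (d_{t+1} = d_t * P):
d_0 = (0=1/5, 1=4/5)
  d_1[0] = 1/5*1/10 + 4/5*3/5 = 1/2
  d_1[1] = 1/5*9/10 + 4/5*2/5 = 1/2
d_1 = (0=1/2, 1=1/2)
  d_2[0] = 1/2*1/10 + 1/2*3/5 = 7/20
  d_2[1] = 1/2*9/10 + 1/2*2/5 = 13/20
d_2 = (0=7/20, 1=13/20)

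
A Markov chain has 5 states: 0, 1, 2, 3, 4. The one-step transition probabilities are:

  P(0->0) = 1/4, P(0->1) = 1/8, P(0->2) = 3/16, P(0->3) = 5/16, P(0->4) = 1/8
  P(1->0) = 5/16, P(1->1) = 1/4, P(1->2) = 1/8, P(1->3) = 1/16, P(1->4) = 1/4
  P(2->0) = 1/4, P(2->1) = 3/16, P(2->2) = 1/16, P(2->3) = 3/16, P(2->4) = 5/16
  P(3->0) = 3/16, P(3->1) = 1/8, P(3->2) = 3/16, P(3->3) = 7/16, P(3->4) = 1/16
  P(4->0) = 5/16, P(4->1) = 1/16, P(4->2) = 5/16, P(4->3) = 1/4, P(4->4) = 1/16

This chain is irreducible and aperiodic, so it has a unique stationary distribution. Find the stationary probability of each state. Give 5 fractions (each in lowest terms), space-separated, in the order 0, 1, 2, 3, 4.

The stationary distribution satisfies pi = pi * P, i.e.:
  pi_0 = 1/4*pi_0 + 5/16*pi_1 + 1/4*pi_2 + 3/16*pi_3 + 5/16*pi_4
  pi_1 = 1/8*pi_0 + 1/4*pi_1 + 3/16*pi_2 + 1/8*pi_3 + 1/16*pi_4
  pi_2 = 3/16*pi_0 + 1/8*pi_1 + 1/16*pi_2 + 3/16*pi_3 + 5/16*pi_4
  pi_3 = 5/16*pi_0 + 1/16*pi_1 + 3/16*pi_2 + 7/16*pi_3 + 1/4*pi_4
  pi_4 = 1/8*pi_0 + 1/4*pi_1 + 5/16*pi_2 + 1/16*pi_3 + 1/16*pi_4
with normalization: pi_0 + pi_1 + pi_2 + pi_3 + pi_4 = 1.

Using the first 4 balance equations plus normalization, the linear system A*pi = b is:
  [-3/4, 5/16, 1/4, 3/16, 5/16] . pi = 0
  [1/8, -3/4, 3/16, 1/8, 1/16] . pi = 0
  [3/16, 1/8, -15/16, 3/16, 5/16] . pi = 0
  [5/16, 1/16, 3/16, -9/16, 1/4] . pi = 0
  [1, 1, 1, 1, 1] . pi = 1

Solving yields:
  pi_0 = 14850/59197
  pi_1 = 8567/59197
  pi_2 = 10371/59197
  pi_3 = 16582/59197
  pi_4 = 8827/59197

Verification (pi * P):
  14850/59197*1/4 + 8567/59197*5/16 + 10371/59197*1/4 + 16582/59197*3/16 + 8827/59197*5/16 = 14850/59197 = pi_0  (ok)
  14850/59197*1/8 + 8567/59197*1/4 + 10371/59197*3/16 + 16582/59197*1/8 + 8827/59197*1/16 = 8567/59197 = pi_1  (ok)
  14850/59197*3/16 + 8567/59197*1/8 + 10371/59197*1/16 + 16582/59197*3/16 + 8827/59197*5/16 = 10371/59197 = pi_2  (ok)
  14850/59197*5/16 + 8567/59197*1/16 + 10371/59197*3/16 + 16582/59197*7/16 + 8827/59197*1/4 = 16582/59197 = pi_3  (ok)
  14850/59197*1/8 + 8567/59197*1/4 + 10371/59197*5/16 + 16582/59197*1/16 + 8827/59197*1/16 = 8827/59197 = pi_4  (ok)

Answer: 14850/59197 8567/59197 10371/59197 16582/59197 8827/59197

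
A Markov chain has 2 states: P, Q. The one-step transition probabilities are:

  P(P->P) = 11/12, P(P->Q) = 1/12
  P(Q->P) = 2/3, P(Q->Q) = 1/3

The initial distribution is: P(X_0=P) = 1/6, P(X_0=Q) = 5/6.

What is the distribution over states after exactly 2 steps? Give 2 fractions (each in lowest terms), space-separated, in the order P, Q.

Propagating the distribution step by step (d_{t+1} = d_t * P):
d_0 = (P=1/6, Q=5/6)
  d_1[P] = 1/6*11/12 + 5/6*2/3 = 17/24
  d_1[Q] = 1/6*1/12 + 5/6*1/3 = 7/24
d_1 = (P=17/24, Q=7/24)
  d_2[P] = 17/24*11/12 + 7/24*2/3 = 27/32
  d_2[Q] = 17/24*1/12 + 7/24*1/3 = 5/32
d_2 = (P=27/32, Q=5/32)

Answer: 27/32 5/32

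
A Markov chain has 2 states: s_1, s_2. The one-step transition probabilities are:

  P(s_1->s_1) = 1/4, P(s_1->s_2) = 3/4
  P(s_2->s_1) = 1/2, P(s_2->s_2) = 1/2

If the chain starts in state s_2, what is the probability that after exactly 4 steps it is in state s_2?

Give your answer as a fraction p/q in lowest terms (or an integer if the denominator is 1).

Computing P^4 by repeated multiplication:
P^1 =
  s_1: [1/4, 3/4]
  s_2: [1/2, 1/2]
P^2 =
  s_1: [7/16, 9/16]
  s_2: [3/8, 5/8]
P^3 =
  s_1: [25/64, 39/64]
  s_2: [13/32, 19/32]
P^4 =
  s_1: [103/256, 153/256]
  s_2: [51/128, 77/128]

(P^4)[s_2 -> s_2] = 77/128

Answer: 77/128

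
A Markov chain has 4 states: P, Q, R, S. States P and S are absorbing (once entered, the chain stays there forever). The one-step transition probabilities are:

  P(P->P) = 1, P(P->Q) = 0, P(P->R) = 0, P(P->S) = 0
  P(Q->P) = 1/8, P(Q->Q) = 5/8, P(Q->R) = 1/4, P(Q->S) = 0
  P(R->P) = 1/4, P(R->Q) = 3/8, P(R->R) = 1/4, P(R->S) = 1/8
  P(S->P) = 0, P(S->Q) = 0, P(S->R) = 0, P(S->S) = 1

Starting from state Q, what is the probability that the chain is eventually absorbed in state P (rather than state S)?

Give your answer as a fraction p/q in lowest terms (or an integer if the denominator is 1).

Let a_i = P(absorbed in P | start in state i).
Boundary conditions: a_P = 1, a_S = 0.
For each transient state i, a_i = sum_j P(i->j) * a_j:
  a_Q = 1/8*a_P + 5/8*a_Q + 1/4*a_R + 0*a_S
  a_R = 1/4*a_P + 3/8*a_Q + 1/4*a_R + 1/8*a_S

Substituting a_P = 1 and a_S = 0, rearrange to (I - Q) a = r where r[i] = P(i -> P):
  [3/8, -1/4] . (a_Q, a_R) = 1/8
  [-3/8, 3/4] . (a_Q, a_R) = 1/4

Solving yields:
  a_Q = 5/6
  a_R = 3/4

Starting state is Q, so the absorption probability is a_Q = 5/6.

Answer: 5/6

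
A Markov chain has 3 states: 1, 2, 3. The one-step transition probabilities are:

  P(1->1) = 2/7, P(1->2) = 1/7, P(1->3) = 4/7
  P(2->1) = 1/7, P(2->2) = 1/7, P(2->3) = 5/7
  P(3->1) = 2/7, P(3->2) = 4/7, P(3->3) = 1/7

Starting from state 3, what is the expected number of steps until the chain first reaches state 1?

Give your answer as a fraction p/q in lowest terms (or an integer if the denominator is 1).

Let h_i = expected steps to first reach 1 from state i.
Boundary: h_1 = 0.
First-step equations for the other states:
  h_2 = 1 + 1/7*h_1 + 1/7*h_2 + 5/7*h_3
  h_3 = 1 + 2/7*h_1 + 4/7*h_2 + 1/7*h_3

Substituting h_1 = 0 and rearranging gives the linear system (I - Q) h = 1:
  [6/7, -5/7] . (h_2, h_3) = 1
  [-4/7, 6/7] . (h_2, h_3) = 1

Solving yields:
  h_2 = 77/16
  h_3 = 35/8

Starting state is 3, so the expected hitting time is h_3 = 35/8.

Answer: 35/8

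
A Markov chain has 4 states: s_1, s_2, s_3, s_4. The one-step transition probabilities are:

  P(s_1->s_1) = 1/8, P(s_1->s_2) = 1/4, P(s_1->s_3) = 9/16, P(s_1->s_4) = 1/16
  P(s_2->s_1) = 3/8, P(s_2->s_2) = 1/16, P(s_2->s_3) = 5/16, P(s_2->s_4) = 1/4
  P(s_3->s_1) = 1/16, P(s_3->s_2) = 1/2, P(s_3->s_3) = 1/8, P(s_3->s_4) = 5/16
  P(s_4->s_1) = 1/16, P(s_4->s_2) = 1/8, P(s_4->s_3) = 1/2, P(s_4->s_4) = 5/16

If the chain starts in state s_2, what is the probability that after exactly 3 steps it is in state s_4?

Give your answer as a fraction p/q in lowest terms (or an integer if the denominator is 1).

Answer: 1099/4096

Derivation:
Computing P^3 by repeated multiplication:
P^1 =
  s_1: [1/8, 1/4, 9/16, 1/16]
  s_2: [3/8, 1/16, 5/16, 1/4]
  s_3: [1/16, 1/2, 1/8, 5/16]
  s_4: [1/16, 1/8, 1/2, 5/16]
P^2 =
  s_1: [19/128, 43/128, 1/4, 17/64]
  s_2: [27/256, 73/256, 101/256, 55/256]
  s_3: [57/256, 19/128, 93/256, 17/64]
  s_4: [27/256, 5/16, 75/256, 37/128]
P^3 =
  s_1: [181/1024, 443/2048, 361/1024, 521/2048]
  s_2: [81/512, 1099/4096, 625/2048, 1099/4096]
  s_3: [503/4096, 573/2048, 1433/4096, 507/2048]
  s_4: [683/4096, 117/512, 1385/4096, 273/1024]

(P^3)[s_2 -> s_4] = 1099/4096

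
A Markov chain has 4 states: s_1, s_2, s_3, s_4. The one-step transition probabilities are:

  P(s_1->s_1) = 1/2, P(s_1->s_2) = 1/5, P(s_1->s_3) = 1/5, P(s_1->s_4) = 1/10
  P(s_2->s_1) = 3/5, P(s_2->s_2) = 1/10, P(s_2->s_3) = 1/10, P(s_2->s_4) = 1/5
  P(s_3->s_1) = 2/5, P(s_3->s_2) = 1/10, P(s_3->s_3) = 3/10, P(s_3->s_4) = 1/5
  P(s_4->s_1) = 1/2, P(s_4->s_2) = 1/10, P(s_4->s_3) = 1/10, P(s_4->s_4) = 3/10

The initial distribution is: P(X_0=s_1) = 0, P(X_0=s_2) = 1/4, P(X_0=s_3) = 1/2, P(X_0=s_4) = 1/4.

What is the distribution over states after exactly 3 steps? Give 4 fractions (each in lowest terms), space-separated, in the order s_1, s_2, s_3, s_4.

Answer: 62/125 149/1000 373/2000 337/2000

Derivation:
Propagating the distribution step by step (d_{t+1} = d_t * P):
d_0 = (s_1=0, s_2=1/4, s_3=1/2, s_4=1/4)
  d_1[s_1] = 0*1/2 + 1/4*3/5 + 1/2*2/5 + 1/4*1/2 = 19/40
  d_1[s_2] = 0*1/5 + 1/4*1/10 + 1/2*1/10 + 1/4*1/10 = 1/10
  d_1[s_3] = 0*1/5 + 1/4*1/10 + 1/2*3/10 + 1/4*1/10 = 1/5
  d_1[s_4] = 0*1/10 + 1/4*1/5 + 1/2*1/5 + 1/4*3/10 = 9/40
d_1 = (s_1=19/40, s_2=1/10, s_3=1/5, s_4=9/40)
  d_2[s_1] = 19/40*1/2 + 1/10*3/5 + 1/5*2/5 + 9/40*1/2 = 49/100
  d_2[s_2] = 19/40*1/5 + 1/10*1/10 + 1/5*1/10 + 9/40*1/10 = 59/400
  d_2[s_3] = 19/40*1/5 + 1/10*1/10 + 1/5*3/10 + 9/40*1/10 = 3/16
  d_2[s_4] = 19/40*1/10 + 1/10*1/5 + 1/5*1/5 + 9/40*3/10 = 7/40
d_2 = (s_1=49/100, s_2=59/400, s_3=3/16, s_4=7/40)
  d_3[s_1] = 49/100*1/2 + 59/400*3/5 + 3/16*2/5 + 7/40*1/2 = 62/125
  d_3[s_2] = 49/100*1/5 + 59/400*1/10 + 3/16*1/10 + 7/40*1/10 = 149/1000
  d_3[s_3] = 49/100*1/5 + 59/400*1/10 + 3/16*3/10 + 7/40*1/10 = 373/2000
  d_3[s_4] = 49/100*1/10 + 59/400*1/5 + 3/16*1/5 + 7/40*3/10 = 337/2000
d_3 = (s_1=62/125, s_2=149/1000, s_3=373/2000, s_4=337/2000)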